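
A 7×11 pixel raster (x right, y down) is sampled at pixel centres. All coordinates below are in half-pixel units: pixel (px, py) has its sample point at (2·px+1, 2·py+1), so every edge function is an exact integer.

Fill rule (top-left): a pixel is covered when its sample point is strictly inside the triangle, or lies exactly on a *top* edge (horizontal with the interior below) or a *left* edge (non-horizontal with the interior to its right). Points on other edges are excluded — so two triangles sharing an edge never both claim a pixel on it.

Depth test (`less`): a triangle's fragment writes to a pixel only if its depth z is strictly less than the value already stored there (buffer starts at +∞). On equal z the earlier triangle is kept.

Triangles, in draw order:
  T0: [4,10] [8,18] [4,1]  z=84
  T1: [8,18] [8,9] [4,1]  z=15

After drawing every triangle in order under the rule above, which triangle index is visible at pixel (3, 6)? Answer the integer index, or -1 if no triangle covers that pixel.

T0:
  2·area = 36  (B↔C swapped to make it positive)
  edge (4, 10)→(4, 1): d=(0,-9) top-left  bias=+0
  edge (4, 1)→(8, 18): d=(4,17) right/bottom  bias=-1
  edge (8, 18)→(4, 10): d=(-4,-8) top-left  bias=+0
    (2,3)@(5, 7): e=[9,7,20] → X
    (3,3)@(7, 7): e=[27,-27,36] → .
    (2,4)@(5, 9): e=[9,15,12] → X
    (3,4)@(7, 9): e=[27,-19,28] → .
    (2,5)@(5, 11): e=[9,23,4] → X
    (3,5)@(7, 11): e=[27,-11,20] → .
    (2,6)@(5, 13): e=[9,31,-4] → .
    (3,7)@(7, 15): e=[27,5,4] → X
    (4,7)@(9, 15): e=[45,-29,20] → .
    (3,8)@(7, 17): e=[27,13,-4] → .
  covered (4 px):
    . . . . . . .
    . . . . . . .
    . . . . . . .
    . . X . . . .
    . . X . . . .
    . . X . . . .
    . . . . . . .
    . . . X . . .
    . . . . . . .
    . . . . . . .
    . . . . . . .
T1:
  2·area = 36  (B↔C swapped to make it positive)
  edge (8, 18)→(4, 1): d=(-4,-17) top-left  bias=+0
  edge (4, 1)→(8, 9): d=(4,8) right/bottom  bias=-1
  edge (8, 9)→(8, 18): d=(0,9) right/bottom  bias=-1
    (2,1)@(5, 3): e=[9,0,27] → .  [on edge]
    (2,2)@(5, 5): e=[1,8,27] → X
    (3,2)@(7, 5): e=[35,-8,9] → .
    (2,3)@(5, 7): e=[-7,16,27] → .
    (3,3)@(7, 7): e=[27,0,9] → .  [on edge]
    (3,4)@(7, 9): e=[19,8,9] → X
    (4,4)@(9, 9): e=[53,-8,-9] → .
    (3,5)@(7, 11): e=[11,16,9] → X
    (4,5)@(9, 11): e=[45,0,-9] → .  [on edge]
    (3,6)@(7, 13): e=[3,24,9] → X
    (4,6)@(9, 13): e=[37,8,-9] → .
    (3,7)@(7, 15): e=[-5,32,9] → .
    (5,7)@(11, 15): e=[63,0,-27] → .  [on edge]
    (6,9)@(13, 19): e=[81,0,-45] → .  [on edge]
  covered (4 px):
    . . . . . . .
    . . . . . . .
    . . X . . . .
    . . . . . . .
    . . . X . . .
    . . . X . . .
    . . . X . . .
    . . . . . . .
    . . . . . . .
    . . . . . . .
    . . . . . . .

Z-buffer (winner per pixel, '.' = empty):
  . . . . . . .
  . . . . . . .
  . . 1 . . . .
  . . 0 . . . .
  . . 0 1 . . .
  . . 0 1 . . .
  . . . 1 . . .
  . . . 0 . . .
  . . . . . . .
  . . . . . . .
  . . . . . . .

Answer: 1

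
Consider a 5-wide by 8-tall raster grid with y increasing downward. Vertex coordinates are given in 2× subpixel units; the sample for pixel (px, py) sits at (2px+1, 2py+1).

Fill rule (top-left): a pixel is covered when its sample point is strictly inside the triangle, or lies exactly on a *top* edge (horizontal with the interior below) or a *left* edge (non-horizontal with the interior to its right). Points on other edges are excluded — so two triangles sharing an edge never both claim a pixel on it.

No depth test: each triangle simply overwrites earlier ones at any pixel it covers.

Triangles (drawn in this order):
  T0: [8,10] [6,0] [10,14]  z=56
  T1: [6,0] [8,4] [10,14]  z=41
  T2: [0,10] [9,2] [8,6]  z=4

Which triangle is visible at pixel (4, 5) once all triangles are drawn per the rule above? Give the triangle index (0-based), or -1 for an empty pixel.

T0:
  2·area = 12
  edge (8, 10)→(6, 0): d=(-2,-10) top-left  bias=+0
  edge (6, 0)→(10, 14): d=(4,14) right/bottom  bias=-1
  edge (10, 14)→(8, 10): d=(-2,-4) top-left  bias=+0
    (3,2)@(7, 5): e=[0,6,6] → █  [on edge]
    (4,2)@(9, 5): e=[20,-22,14] → ·
    (3,3)@(7, 7): e=[-4,14,2] → ·
    (4,5)@(9, 11): e=[8,2,2] → █
    (4,6)@(9, 13): e=[4,10,-2] → ·
    (4,7)@(9, 15): e=[0,18,-6] → ·  [on edge]
  covered (2 px):
    · · · · ·
    · · · · ·
    · · · █ ·
    · · · · ·
    · · · · ·
    · · · · █
    · · · · ·
    · · · · ·
T1:
  2·area = 12
  edge (6, 0)→(8, 4): d=(2,4) right/bottom  bias=-1
  edge (8, 4)→(10, 14): d=(2,10) right/bottom  bias=-1
  edge (10, 14)→(6, 0): d=(-4,-14) top-left  bias=+0
    (3,1)@(7, 3): e=[2,8,2] → █
    (4,1)@(9, 3): e=[-6,-12,30] → ·
    (3,2)@(7, 5): e=[6,12,-6] → ·
    (4,4)@(9, 9): e=[6,0,6] → ·  [on edge]
  covered (1 px):
    · · · · ·
    · · · █ ·
    · · · · ·
    · · · · ·
    · · · · ·
    · · · · ·
    · · · · ·
    · · · · ·
T2:
  2·area = 28
  edge (0, 10)→(9, 2): d=(9,-8) top-left  bias=+0
  edge (9, 2)→(8, 6): d=(-1,4) right/bottom  bias=-1
  edge (8, 6)→(0, 10): d=(-8,4) right/bottom  bias=-1
    (3,2)@(7, 5): e=[11,5,12] → █
    (4,2)@(9, 5): e=[27,-3,4] → ·
    (2,3)@(5, 7): e=[13,11,4] → █
    (3,3)@(7, 7): e=[29,3,-4] → ·
    (2,4)@(5, 9): e=[31,9,-12] → ·
  covered (2 px):
    · · · · ·
    · · · · ·
    · · · █ ·
    · · █ · ·
    · · · · ·
    · · · · ·
    · · · · ·
    · · · · ·

Z-buffer (winner per pixel, '.' = empty):
  . . . . .
  . . . 1 .
  . . . 2 .
  . . 2 . .
  . . . . .
  . . . . 0
  . . . . .
  . . . . .

Final: 0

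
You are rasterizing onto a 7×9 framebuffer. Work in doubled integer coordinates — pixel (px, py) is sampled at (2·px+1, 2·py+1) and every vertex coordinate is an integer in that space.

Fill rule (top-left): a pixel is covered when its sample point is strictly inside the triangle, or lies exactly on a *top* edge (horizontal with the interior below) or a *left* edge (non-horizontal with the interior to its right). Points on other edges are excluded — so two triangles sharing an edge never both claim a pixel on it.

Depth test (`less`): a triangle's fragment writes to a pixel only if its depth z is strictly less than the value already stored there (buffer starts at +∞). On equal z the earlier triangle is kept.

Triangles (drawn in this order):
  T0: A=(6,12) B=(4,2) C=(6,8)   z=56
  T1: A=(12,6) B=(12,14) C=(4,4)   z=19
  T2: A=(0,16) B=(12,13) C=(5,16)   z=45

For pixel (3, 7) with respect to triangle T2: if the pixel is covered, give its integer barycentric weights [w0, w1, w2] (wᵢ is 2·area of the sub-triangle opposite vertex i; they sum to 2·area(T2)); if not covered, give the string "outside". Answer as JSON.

T0:
  2·area = 8
  edge (6, 12)→(4, 2): d=(-2,-10) top-left  bias=+0
  edge (4, 2)→(6, 8): d=(2,6) right/bottom  bias=-1
  edge (6, 8)→(6, 12): d=(0,4) right/bottom  bias=-1
    (2,2)@(5, 5): e=[4,0,4] → ·  [on edge]
    (2,3)@(5, 7): e=[0,4,4] → █  [on edge]
    (3,3)@(7, 7): e=[20,-8,-4] → ·
    (2,4)@(5, 9): e=[-4,8,4] → ·
    (3,5)@(7, 11): e=[12,0,-4] → ·  [on edge]
    (3,8)@(7, 17): e=[0,12,-4] → ·  [on edge]
    (4,8)@(9, 17): e=[20,0,-12] → ·  [on edge]
  covered (1 px):
    · · · · · · ·
    · · · · · · ·
    · · · · · · ·
    · · █ · · · ·
    · · · · · · ·
    · · · · · · ·
    · · · · · · ·
    · · · · · · ·
    · · · · · · ·
T1:
  2·area = 64
  edge (12, 6)→(12, 14): d=(0,8) right/bottom  bias=-1
  edge (12, 14)→(4, 4): d=(-8,-10) top-left  bias=+0
  edge (4, 4)→(12, 6): d=(8,2) right/bottom  bias=-1
    (2,2)@(5, 5): e=[56,2,6] → █
    (3,2)@(7, 5): e=[40,22,2] → █
    (4,2)@(9, 5): e=[24,42,-2] → ·
    (2,3)@(5, 7): e=[56,-14,22] → ·
    (3,3)@(7, 7): e=[40,6,18] → █
    (4,3)@(9, 7): e=[24,26,14] → █
    (5,3)@(11, 7): e=[8,46,10] → █
    (6,3)@(13, 7): e=[-8,66,6] → ·
    (3,4)@(7, 9): e=[40,-10,34] → ·
    (4,4)@(9, 9): e=[24,10,30] → █
    (6,4)@(13, 9): e=[-8,50,22] → ·
    (4,5)@(9, 11): e=[24,-6,46] → ·
  covered (8 px):
    · · · · · · ·
    · · · · · · ·
    · · █ █ · · ·
    · · · █ █ █ ·
    · · · · █ █ ·
    · · · · · █ ·
    · · · · · · ·
    · · · · · · ·
    · · · · · · ·
T2:
  2·area = 15
  edge (0, 16)→(12, 13): d=(12,-3) top-left  bias=+0
  edge (12, 13)→(5, 16): d=(-7,3) right/bottom  bias=-1
  edge (5, 16)→(0, 16): d=(-5,0) right/bottom  bias=-1
    (2,7)@(5, 15): e=[3,7,5] → █
    (3,7)@(7, 15): e=[9,1,5] → █
    (4,7)@(9, 15): e=[15,-5,5] → ·
    (2,8)@(5, 17): e=[27,-7,-5] → ·
    (3,8)@(7, 17): e=[33,-13,-5] → ·
  covered (2 px):
    · · · · · · ·
    · · · · · · ·
    · · · · · · ·
    · · · · · · ·
    · · · · · · ·
    · · · · · · ·
    · · · · · · ·
    · · █ █ · · ·
    · · · · · · ·

Result: [1,5,9]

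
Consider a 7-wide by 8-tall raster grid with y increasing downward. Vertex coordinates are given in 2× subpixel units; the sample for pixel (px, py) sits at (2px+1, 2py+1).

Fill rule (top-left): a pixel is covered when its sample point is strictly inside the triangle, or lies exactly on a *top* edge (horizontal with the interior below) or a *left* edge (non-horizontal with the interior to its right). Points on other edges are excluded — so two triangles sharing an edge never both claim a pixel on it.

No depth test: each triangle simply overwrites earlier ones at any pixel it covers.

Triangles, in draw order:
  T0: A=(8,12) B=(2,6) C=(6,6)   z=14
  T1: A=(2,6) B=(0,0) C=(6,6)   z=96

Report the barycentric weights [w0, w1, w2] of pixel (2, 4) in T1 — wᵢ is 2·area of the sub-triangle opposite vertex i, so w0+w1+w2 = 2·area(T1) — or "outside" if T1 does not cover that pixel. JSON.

T0:
  2·area = 24
  edge (8, 12)→(2, 6): d=(-6,-6) top-left  bias=+0
  edge (2, 6)→(6, 6): d=(4,0) top-left  bias=+0
  edge (6, 6)→(8, 12): d=(2,6) right/bottom  bias=-1
    (2,1)@(5, 3): e=[36,-12,0] → ·  [on edge]
    (0,2)@(1, 5): e=[0,-4,28] → ·  [on edge]
    (1,3)@(3, 7): e=[0,4,20] → #  [on edge]
    (2,3)@(5, 7): e=[12,4,8] → #
    (3,3)@(7, 7): e=[24,4,-4] → ·
    (1,4)@(3, 9): e=[-12,12,24] → ·
    (2,4)@(5, 9): e=[0,12,12] → #  [on edge]
    (3,4)@(7, 9): e=[12,12,0] → ·  [on edge]
    (2,5)@(5, 11): e=[-12,20,16] → ·
    (3,5)@(7, 11): e=[0,20,4] → #  [on edge]
    (4,5)@(9, 11): e=[12,20,-8] → ·
    (3,6)@(7, 13): e=[-12,28,8] → ·
    (4,6)@(9, 13): e=[0,28,-4] → ·  [on edge]
    (4,7)@(9, 15): e=[-12,36,0] → ·  [on edge]
    (5,7)@(11, 15): e=[0,36,-12] → ·  [on edge]
  covered (4 px):
    · · · · · · ·
    · · · · · · ·
    · · · · · · ·
    · # # · · · ·
    · · # · · · ·
    · · · # · · ·
    · · · · · · ·
    · · · · · · ·
T1:
  2·area = 24
  edge (2, 6)→(0, 0): d=(-2,-6) top-left  bias=+0
  edge (0, 0)→(6, 6): d=(6,6) right/bottom  bias=-1
  edge (6, 6)→(2, 6): d=(-4,0) right/bottom  bias=-1
    (0,0)@(1, 1): e=[4,0,20] → ·  [on edge]
    (0,1)@(1, 3): e=[0,12,12] → #  [on edge]
    (1,1)@(3, 3): e=[12,0,12] → ·  [on edge]
    (0,2)@(1, 5): e=[-4,24,4] → ·
    (1,2)@(3, 5): e=[8,12,4] → #
    (2,2)@(5, 5): e=[20,0,4] → ·  [on edge]
    (1,3)@(3, 7): e=[4,24,-4] → ·
    (3,3)@(7, 7): e=[28,0,-4] → ·  [on edge]
    (1,4)@(3, 9): e=[0,36,-12] → ·  [on edge]
    (4,4)@(9, 9): e=[36,0,-12] → ·  [on edge]
    (5,5)@(11, 11): e=[44,0,-20] → ·  [on edge]
    (6,6)@(13, 13): e=[52,0,-28] → ·  [on edge]
    (2,7)@(5, 15): e=[0,60,-36] → ·  [on edge]
  covered (2 px):
    · · · · · · ·
    # · · · · · ·
    · # · · · · ·
    · · · · · · ·
    · · · · · · ·
    · · · · · · ·
    · · · · · · ·
    · · · · · · ·

Answer: "outside"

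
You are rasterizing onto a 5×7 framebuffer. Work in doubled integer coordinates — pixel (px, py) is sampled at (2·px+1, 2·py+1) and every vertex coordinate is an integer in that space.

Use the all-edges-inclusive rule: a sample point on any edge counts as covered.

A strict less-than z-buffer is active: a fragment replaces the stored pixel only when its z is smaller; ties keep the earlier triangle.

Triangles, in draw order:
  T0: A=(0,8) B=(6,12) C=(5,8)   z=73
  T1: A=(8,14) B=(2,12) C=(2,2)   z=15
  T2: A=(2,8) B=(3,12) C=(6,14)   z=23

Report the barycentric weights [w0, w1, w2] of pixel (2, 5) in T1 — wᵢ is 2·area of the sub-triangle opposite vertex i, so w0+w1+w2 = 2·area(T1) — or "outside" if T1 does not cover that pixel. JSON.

T0:
  2·area = 20  (B↔C swapped to make it positive)
  edge (0, 8)→(5, 8): d=(5,0) inclusive
  edge (5, 8)→(6, 12): d=(1,4) inclusive
  edge (6, 12)→(0, 8): d=(-6,-4) inclusive
    (1,4)@(3, 9): e=[5,9,6] → #
    (2,4)@(5, 9): e=[5,1,14] → #
    (3,4)@(7, 9): e=[5,-7,22] → ·
    (1,5)@(3, 11): e=[15,11,-6] → ·
    (2,5)@(5, 11): e=[15,3,2] → #
    (3,5)@(7, 11): e=[15,-5,10] → ·
    (2,6)@(5, 13): e=[25,5,-10] → ·
  covered (3 px):
    · · · · ·
    · · · · ·
    · · · · ·
    · · · · ·
    · # # · ·
    · · # · ·
    · · · · ·
T1:
  2·area = 60
  edge (8, 14)→(2, 12): d=(-6,-2) inclusive
  edge (2, 12)→(2, 2): d=(0,-10) inclusive
  edge (2, 2)→(8, 14): d=(6,12) inclusive
    (1,2)@(3, 5): e=[44,10,6] → #
    (2,2)@(5, 5): e=[48,30,-18] → ·
    (1,3)@(3, 7): e=[32,10,18] → #
    (2,3)@(5, 7): e=[36,30,-6] → ·
    (1,4)@(3, 9): e=[20,10,30] → #
    (2,4)@(5, 9): e=[24,30,6] → #
    (3,4)@(7, 9): e=[28,50,-18] → ·
    (1,5)@(3, 11): e=[8,10,42] → #
    (3,5)@(7, 11): e=[16,50,-6] → ·
    (1,6)@(3, 13): e=[-4,10,54] → ·
    (2,6)@(5, 13): e=[0,30,30] → #  [on edge]
    (3,6)@(7, 13): e=[4,50,6] → #
  covered (8 px):
    · · · · ·
    · · · · ·
    · # · · ·
    · # · · ·
    · # # · ·
    · # # · ·
    · · # # ·
T2:
  2·area = 10  (B↔C swapped to make it positive)
  edge (2, 8)→(6, 14): d=(4,6) inclusive
  edge (6, 14)→(3, 12): d=(-3,-2) inclusive
  edge (3, 12)→(2, 8): d=(-1,-4) inclusive
    (1,5)@(3, 11): e=[6,3,1] → #
    (2,5)@(5, 11): e=[-6,7,9] → ·
    (1,6)@(3, 13): e=[14,-3,-1] → ·
    (2,6)@(5, 13): e=[2,1,7] → #
    (3,6)@(7, 13): e=[-10,5,15] → ·
  covered (2 px):
    · · · · ·
    · · · · ·
    · · · · ·
    · · · · ·
    · · · · ·
    · # · · ·
    · · # · ·

Result: [30,18,12]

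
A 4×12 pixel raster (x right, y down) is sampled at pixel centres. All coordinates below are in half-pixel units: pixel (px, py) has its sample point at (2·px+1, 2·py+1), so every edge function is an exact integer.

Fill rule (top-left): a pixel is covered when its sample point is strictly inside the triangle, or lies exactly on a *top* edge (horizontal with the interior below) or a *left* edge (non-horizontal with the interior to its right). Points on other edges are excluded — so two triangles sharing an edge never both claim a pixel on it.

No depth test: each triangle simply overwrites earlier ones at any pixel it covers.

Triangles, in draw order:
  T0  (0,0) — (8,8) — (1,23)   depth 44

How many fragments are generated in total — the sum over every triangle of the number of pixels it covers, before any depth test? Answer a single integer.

T0:
  2·area = 176
  edge (0, 0)→(8, 8): d=(8,8) right/bottom  bias=-1
  edge (8, 8)→(1, 23): d=(-7,15) right/bottom  bias=-1
  edge (1, 23)→(0, 0): d=(-1,-23) top-left  bias=+0
    (0,0)@(1, 1): e=[0,154,22] → ·  [on edge]
    (0,1)@(1, 3): e=[16,140,20] → █
    (1,1)@(3, 3): e=[0,110,66] → ·  [on edge]
    (0,2)@(1, 5): e=[32,126,18] → █
    (1,2)@(3, 5): e=[16,96,64] → █
    (2,2)@(5, 5): e=[0,66,110] → ·  [on edge]
    (0,3)@(1, 7): e=[48,112,16] → █
    (2,3)@(5, 7): e=[16,52,108] → █
    (3,3)@(7, 7): e=[0,22,154] → ·  [on edge]
    (0,4)@(1, 9): e=[64,98,14] → █
    (3,4)@(7, 9): e=[16,8,152] → █
    (0,5)@(1, 11): e=[80,84,12] → █
    (0,11)@(1, 23): e=[176,0,0] → ·  [on edge]
  covered (22 px):
    · · · ·
    █ · · ·
    █ █ · ·
    █ █ █ ·
    █ █ █ █
    █ █ █ ·
    █ █ █ ·
    █ █ · ·
    █ █ · ·
    █ · · ·
    █ · · ·
    · · · ·

Final: 22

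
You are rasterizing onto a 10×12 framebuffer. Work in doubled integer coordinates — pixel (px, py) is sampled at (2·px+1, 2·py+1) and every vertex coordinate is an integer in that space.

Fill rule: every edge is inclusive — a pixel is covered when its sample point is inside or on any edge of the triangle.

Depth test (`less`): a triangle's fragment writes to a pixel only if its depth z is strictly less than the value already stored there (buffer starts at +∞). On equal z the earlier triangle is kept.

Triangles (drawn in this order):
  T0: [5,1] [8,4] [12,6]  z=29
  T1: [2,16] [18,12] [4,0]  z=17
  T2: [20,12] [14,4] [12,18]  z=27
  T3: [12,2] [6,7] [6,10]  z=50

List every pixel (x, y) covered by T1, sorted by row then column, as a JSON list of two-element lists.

T0:
  2·area = 6  (B↔C swapped to make it positive)
  edge (5, 1)→(12, 6): d=(7,5) inclusive
  edge (12, 6)→(8, 4): d=(-4,-2) inclusive
  edge (8, 4)→(5, 1): d=(-3,-3) inclusive
    (2,0)@(5, 1): e=[0,6,0] → X  [on edge]
    (3,0)@(7, 1): e=[-10,10,6] → .
    (2,1)@(5, 3): e=[14,-2,-6] → .
    (3,1)@(7, 3): e=[4,2,0] → X  [on edge]
    (4,1)@(9, 3): e=[-6,6,6] → .
    (3,2)@(7, 5): e=[18,-6,-6] → .
    (4,2)@(9, 5): e=[8,-2,0] → .  [on edge]
    (5,3)@(11, 7): e=[12,-6,0] → .  [on edge]
    (6,4)@(13, 9): e=[16,-10,0] → .  [on edge]
    (7,5)@(15, 11): e=[20,-14,0] → .  [on edge]
    (9,5)@(19, 11): e=[0,-6,12] → .  [on edge]
    (8,6)@(17, 13): e=[24,-18,0] → .  [on edge]
    (9,7)@(19, 15): e=[28,-22,0] → .  [on edge]
  covered (2 px):
    . . X . . . . . . .
    . . . X . . . . . .
    . . . . . . . . . .
    . . . . . . . . . .
    . . . . . . . . . .
    . . . . . . . . . .
    . . . . . . . . . .
    . . . . . . . . . .
    . . . . . . . . . .
    . . . . . . . . . .
    . . . . . . . . . .
    . . . . . . . . . .
T1:
  2·area = 248  (B↔C swapped to make it positive)
  edge (2, 16)→(4, 0): d=(2,-16) inclusive
  edge (4, 0)→(18, 12): d=(14,12) inclusive
  edge (18, 12)→(2, 16): d=(-16,4) inclusive
    (2,0)@(5, 1): e=[18,2,228] → X
    (3,0)@(7, 1): e=[50,-22,220] → .
    (2,1)@(5, 3): e=[22,30,196] → X
    (3,1)@(7, 3): e=[54,6,188] → X
    (4,1)@(9, 3): e=[86,-18,180] → .
    (2,2)@(5, 5): e=[26,58,164] → X
    (4,2)@(9, 5): e=[90,10,148] → X
    (5,2)@(11, 5): e=[122,-14,140] → .
    (2,3)@(5, 7): e=[30,86,132] → X
    (5,3)@(11, 7): e=[126,14,108] → X
    (6,3)@(13, 7): e=[158,-10,100] → .
    (1,4)@(3, 9): e=[2,138,108] → X
  covered (31 px):
    . . X . . . . . . .
    . . X X . . . . . .
    . . X X X . . . . .
    . . X X X X . . . .
    . X X X X X X . . .
    . X X X X X X X . .
    . X X X X X X . . .
    . X X . . . . . . .
    . . . . . . . . . .
    . . . . . . . . . .
    . . . . . . . . . .
    . . . . . . . . . .
T2:
  2·area = 100  (B↔C swapped to make it positive)
  edge (20, 12)→(12, 18): d=(-8,6) inclusive
  edge (12, 18)→(14, 4): d=(2,-14) inclusive
  edge (14, 4)→(20, 12): d=(6,8) inclusive
    (7,3)@(15, 7): e=[70,20,10] → X
    (8,3)@(17, 7): e=[58,48,-6] → .
    (7,4)@(15, 9): e=[54,24,22] → X
    (8,4)@(17, 9): e=[42,52,6] → X
    (9,4)@(19, 9): e=[30,80,-10] → .
    (6,5)@(13, 11): e=[50,0,50] → X  [on edge]
    (9,5)@(19, 11): e=[14,84,2] → X
    (6,6)@(13, 13): e=[34,4,62] → X
    (9,6)@(19, 13): e=[-2,88,14] → .
    (6,7)@(13, 15): e=[18,8,74] → X
    (8,7)@(17, 15): e=[-6,64,42] → .
    (6,8)@(13, 17): e=[2,12,86] → X
  covered (13 px):
    . . . . . . . . . .
    . . . . . . . . . .
    . . . . . . . . . .
    . . . . . . . X . .
    . . . . . . . X X .
    . . . . . . X X X X
    . . . . . . X X X .
    . . . . . . X X . .
    . . . . . . X . . .
    . . . . . . . . . .
    . . . . . . . . . .
    . . . . . . . . . .
T3:
  2·area = 18  (B↔C swapped to make it positive)
  edge (12, 2)→(6, 10): d=(-6,8) inclusive
  edge (6, 10)→(6, 7): d=(0,-3) inclusive
  edge (6, 7)→(12, 2): d=(6,-5) inclusive
    (5,1)@(11, 3): e=[2,15,1] → X
    (6,1)@(13, 3): e=[-14,21,11] → .
    (4,2)@(9, 5): e=[6,9,3] → X
    (5,2)@(11, 5): e=[-10,15,13] → .
    (3,3)@(7, 7): e=[10,3,5] → X
    (4,3)@(9, 7): e=[-6,9,15] → .
    (3,4)@(7, 9): e=[-2,3,17] → .
  covered (3 px):
    . . . . . . . . . .
    . . . . . X . . . .
    . . . . X . . . . .
    . . . X . . . . . .
    . . . . . . . . . .
    . . . . . . . . . .
    . . . . . . . . . .
    . . . . . . . . . .
    . . . . . . . . . .
    . . . . . . . . . .
    . . . . . . . . . .
    . . . . . . . . . .

Result: [[2,0],[2,1],[3,1],[2,2],[3,2],[4,2],[2,3],[3,3],[4,3],[5,3],[1,4],[2,4],[3,4],[4,4],[5,4],[6,4],[1,5],[2,5],[3,5],[4,5],[5,5],[6,5],[7,5],[1,6],[2,6],[3,6],[4,6],[5,6],[6,6],[1,7],[2,7]]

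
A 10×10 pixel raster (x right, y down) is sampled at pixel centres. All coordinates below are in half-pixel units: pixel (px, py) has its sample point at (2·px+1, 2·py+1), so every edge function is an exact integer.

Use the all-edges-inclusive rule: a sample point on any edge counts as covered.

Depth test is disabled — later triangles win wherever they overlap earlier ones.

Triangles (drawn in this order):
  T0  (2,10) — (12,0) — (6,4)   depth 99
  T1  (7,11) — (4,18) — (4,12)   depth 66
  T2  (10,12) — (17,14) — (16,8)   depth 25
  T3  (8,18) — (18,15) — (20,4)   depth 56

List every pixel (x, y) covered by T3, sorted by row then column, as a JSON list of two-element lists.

T0:
  2·area = 20  (B↔C swapped to make it positive)
  edge (2, 10)→(6, 4): d=(4,-6) inclusive
  edge (6, 4)→(12, 0): d=(6,-4) inclusive
  edge (12, 0)→(2, 10): d=(-10,10) inclusive
    (5,0)@(11, 1): e=[18,2,0] → X  [on edge]
    (6,0)@(13, 1): e=[30,10,-20] → .
    (4,1)@(9, 3): e=[14,6,0] → X  [on edge]
    (5,1)@(11, 3): e=[26,14,-20] → .
    (3,2)@(7, 5): e=[10,10,0] → X  [on edge]
    (4,2)@(9, 5): e=[22,18,-20] → .
    (2,3)@(5, 7): e=[6,14,0] → X  [on edge]
    (3,3)@(7, 7): e=[18,22,-20] → .
    (1,4)@(3, 9): e=[2,18,0] → X  [on edge]
    (2,4)@(5, 9): e=[14,26,-20] → .
    (0,5)@(1, 11): e=[-2,22,0] → .  [on edge]
    (1,5)@(3, 11): e=[10,30,-20] → .
  covered (5 px):
    . . . . . X . . . .
    . . . . X . . . . .
    . . . X . . . . . .
    . . X . . . . . . .
    . X . . . . . . . .
    . . . . . . . . . .
    . . . . . . . . . .
    . . . . . . . . . .
    . . . . . . . . . .
    . . . . . . . . . .
T1:
  2·area = 18
  edge (7, 11)→(4, 18): d=(-3,7) inclusive
  edge (4, 18)→(4, 12): d=(0,-6) inclusive
  edge (4, 12)→(7, 11): d=(3,-1) inclusive
    (9,3)@(19, 7): e=[-72,90,0] → .  [on edge]
    (6,4)@(13, 9): e=[-36,54,0] → .  [on edge]
    (3,5)@(7, 11): e=[0,18,0] → X  [on edge]
    (4,5)@(9, 11): e=[-14,30,2] → .
    (0,6)@(1, 13): e=[36,-18,0] → .  [on edge]
    (2,6)@(5, 13): e=[8,6,4] → X
    (3,6)@(7, 13): e=[-6,18,6] → .
    (2,7)@(5, 15): e=[2,6,10] → X
    (3,7)@(7, 15): e=[-12,18,12] → .
    (2,8)@(5, 17): e=[-4,6,16] → .
  covered (3 px):
    . . . . . . . . . .
    . . . . . . . . . .
    . . . . . . . . . .
    . . . . . . . . . .
    . . . . . . . . . .
    . . . X . . . . . .
    . . X . . . . . . .
    . . X . . . . . . .
    . . . . . . . . . .
    . . . . . . . . . .
T2:
  2·area = 40  (B↔C swapped to make it positive)
  edge (10, 12)→(16, 8): d=(6,-4) inclusive
  edge (16, 8)→(17, 14): d=(1,6) inclusive
  edge (17, 14)→(10, 12): d=(-7,-2) inclusive
    (7,4)@(15, 9): e=[2,7,31] → X
    (8,4)@(17, 9): e=[10,-5,35] → .
    (6,5)@(13, 11): e=[6,21,13] → X
    (8,5)@(17, 11): e=[22,-3,21] → .
    (6,6)@(13, 13): e=[18,23,-1] → .
    (7,6)@(15, 13): e=[26,11,3] → X
    (8,6)@(17, 13): e=[34,-1,7] → .
    (7,7)@(15, 15): e=[38,13,-11] → .
  covered (4 px):
    . . . . . . . . . .
    . . . . . . . . . .
    . . . . . . . . . .
    . . . . . . . . . .
    . . . . . . . X . .
    . . . . . . X X . .
    . . . . . . . X . .
    . . . . . . . . . .
    . . . . . . . . . .
    . . . . . . . . . .
T3:
  2·area = 104  (B↔C swapped to make it positive)
  edge (8, 18)→(20, 4): d=(12,-14) inclusive
  edge (20, 4)→(18, 15): d=(-2,11) inclusive
  edge (18, 15)→(8, 18): d=(-10,3) inclusive
    (9,3)@(19, 7): e=[22,5,77] → X
    (8,4)@(17, 9): e=[18,23,63] → X
    (7,5)@(15, 11): e=[14,41,49] → X
    (9,5)@(19, 11): e=[70,-3,37] → .
    (6,6)@(13, 13): e=[10,59,35] → X
    (9,6)@(19, 13): e=[94,-7,17] → .
    (5,7)@(11, 15): e=[6,77,21] → X
    (9,7)@(19, 15): e=[118,-11,-3] → .
    (4,8)@(9, 17): e=[2,95,7] → X
    (6,8)@(13, 17): e=[58,51,-5] → .
    (7,8)@(15, 17): e=[86,29,-11] → .
    (8,8)@(17, 17): e=[114,7,-17] → .
  covered (14 px):
    . . . . . . . . . .
    . . . . . . . . . .
    . . . . . . . . . .
    . . . . . . . . . X
    . . . . . . . . X X
    . . . . . . . X X .
    . . . . . . X X X .
    . . . . . X X X X .
    . . . . X X . . . .
    . . . . . . . . . .

Final: [[9,3],[8,4],[9,4],[7,5],[8,5],[6,6],[7,6],[8,6],[5,7],[6,7],[7,7],[8,7],[4,8],[5,8]]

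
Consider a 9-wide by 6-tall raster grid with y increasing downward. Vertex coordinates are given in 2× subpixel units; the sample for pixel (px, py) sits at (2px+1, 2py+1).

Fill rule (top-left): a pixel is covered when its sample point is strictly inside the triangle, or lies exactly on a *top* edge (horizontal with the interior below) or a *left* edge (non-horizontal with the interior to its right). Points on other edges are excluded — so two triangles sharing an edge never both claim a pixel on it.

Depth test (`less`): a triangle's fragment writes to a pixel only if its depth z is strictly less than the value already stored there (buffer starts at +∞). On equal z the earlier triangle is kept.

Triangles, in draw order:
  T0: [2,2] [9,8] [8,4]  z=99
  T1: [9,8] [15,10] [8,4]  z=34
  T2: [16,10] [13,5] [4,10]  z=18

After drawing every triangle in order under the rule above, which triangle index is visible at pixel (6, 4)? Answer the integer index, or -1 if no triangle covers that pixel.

T0:
  2·area = 22  (B↔C swapped to make it positive)
  edge (2, 2)→(8, 4): d=(6,2) right/bottom  bias=-1
  edge (8, 4)→(9, 8): d=(1,4) right/bottom  bias=-1
  edge (9, 8)→(2, 2): d=(-7,-6) top-left  bias=+0
    (2,1)@(5, 3): e=[0,11,11] → ·  [on edge]
    (3,2)@(7, 5): e=[8,5,9] → █
    (4,2)@(9, 5): e=[4,-3,21] → ·
    (5,2)@(11, 5): e=[0,-11,33] → ·  [on edge]
    (3,3)@(7, 7): e=[20,7,-5] → ·
    (8,3)@(17, 7): e=[0,-33,55] → ·  [on edge]
  covered (1 px):
    · · · · · · · · ·
    · · · · · · · · ·
    · · · █ · · · · ·
    · · · · · · · · ·
    · · · · · · · · ·
    · · · · · · · · ·
T1:
  2·area = 22  (B↔C swapped to make it positive)
  edge (9, 8)→(8, 4): d=(-1,-4) top-left  bias=+0
  edge (8, 4)→(15, 10): d=(7,6) right/bottom  bias=-1
  edge (15, 10)→(9, 8): d=(-6,-2) top-left  bias=+0
    (4,2)@(9, 5): e=[3,1,18] → █
    (5,2)@(11, 5): e=[11,-11,22] → ·
    (4,3)@(9, 7): e=[1,15,6] → █
    (5,3)@(11, 7): e=[9,3,10] → █
    (6,3)@(13, 7): e=[17,-9,14] → ·
    (4,4)@(9, 9): e=[-1,29,-6] → ·
    (5,4)@(11, 9): e=[7,17,-2] → ·
    (6,4)@(13, 9): e=[15,5,2] → █
    (7,4)@(15, 9): e=[23,-7,6] → ·
    (6,5)@(13, 11): e=[13,19,-10] → ·
  covered (4 px):
    · · · · · · · · ·
    · · · · · · · · ·
    · · · · █ · · · ·
    · · · · █ █ · · ·
    · · · · · · █ · ·
    · · · · · · · · ·
T2:
  2·area = 60  (B↔C swapped to make it positive)
  edge (16, 10)→(4, 10): d=(-12,0) right/bottom  bias=-1
  edge (4, 10)→(13, 5): d=(9,-5) top-left  bias=+0
  edge (13, 5)→(16, 10): d=(3,5) right/bottom  bias=-1
    (6,2)@(13, 5): e=[60,0,0] → ·  [on edge]
    (5,3)@(11, 7): e=[36,8,16] → █
    (6,3)@(13, 7): e=[36,18,6] → █
    (7,3)@(15, 7): e=[36,28,-4] → ·
    (3,4)@(7, 9): e=[12,6,42] → █
    (4,4)@(9, 9): e=[12,16,32] → █
    (7,4)@(15, 9): e=[12,46,2] → █
    (8,4)@(17, 9): e=[12,56,-8] → ·
    (3,5)@(7, 11): e=[-12,24,48] → ·
    (4,5)@(9, 11): e=[-12,34,38] → ·
    (5,5)@(11, 11): e=[-12,44,28] → ·
    (6,5)@(13, 11): e=[-12,54,18] → ·
  covered (7 px):
    · · · · · · · · ·
    · · · · · · · · ·
    · · · · · · · · ·
    · · · · · █ █ · ·
    · · · █ █ █ █ █ ·
    · · · · · · · · ·

Z-buffer (winner per pixel, '.' = empty):
  . . . . . . . . .
  . . . . . . . . .
  . . . 0 1 . . . .
  . . . . 1 2 2 . .
  . . . 2 2 2 2 2 .
  . . . . . . . . .

Answer: 2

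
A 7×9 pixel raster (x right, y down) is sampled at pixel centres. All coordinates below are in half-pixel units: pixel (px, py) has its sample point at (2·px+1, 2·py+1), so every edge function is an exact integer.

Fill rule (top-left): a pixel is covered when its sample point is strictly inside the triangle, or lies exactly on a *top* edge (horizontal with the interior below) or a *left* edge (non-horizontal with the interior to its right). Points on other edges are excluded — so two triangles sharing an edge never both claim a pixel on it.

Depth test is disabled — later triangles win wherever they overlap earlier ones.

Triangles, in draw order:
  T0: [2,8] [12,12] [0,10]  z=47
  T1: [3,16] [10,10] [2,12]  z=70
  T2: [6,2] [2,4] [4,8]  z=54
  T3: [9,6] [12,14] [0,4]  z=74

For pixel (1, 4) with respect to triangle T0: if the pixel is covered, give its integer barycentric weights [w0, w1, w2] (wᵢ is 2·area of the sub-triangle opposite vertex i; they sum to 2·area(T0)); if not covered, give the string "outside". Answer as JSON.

T0:
  2·area = 28
  edge (2, 8)→(12, 12): d=(10,4) right/bottom  bias=-1
  edge (12, 12)→(0, 10): d=(-12,-2) top-left  bias=+0
  edge (0, 10)→(2, 8): d=(2,-2) top-left  bias=+0
    (4,0)@(9, 1): e=[-98,126,0] → ·  [on edge]
    (3,1)@(7, 3): e=[-70,98,0] → ·  [on edge]
    (2,2)@(5, 5): e=[-42,70,0] → ·  [on edge]
    (1,3)@(3, 7): e=[-14,42,0] → ·  [on edge]
    (0,4)@(1, 9): e=[14,14,0] → █  [on edge]
    (1,4)@(3, 9): e=[6,18,4] → █
    (2,4)@(5, 9): e=[-2,22,8] → ·
    (0,5)@(1, 11): e=[34,-10,4] → ·
    (1,5)@(3, 11): e=[26,-6,8] → ·
    (3,5)@(7, 11): e=[10,2,16] → █
    (4,5)@(9, 11): e=[2,6,20] → █
    (5,5)@(11, 11): e=[-6,10,24] → ·
  covered (4 px):
    · · · · · · ·
    · · · · · · ·
    · · · · · · ·
    · · · · · · ·
    █ █ · · · · ·
    · · · █ █ · ·
    · · · · · · ·
    · · · · · · ·
    · · · · · · ·
T1:
  2·area = 34  (B↔C swapped to make it positive)
  edge (3, 16)→(2, 12): d=(-1,-4) top-left  bias=+0
  edge (2, 12)→(10, 10): d=(8,-2) top-left  bias=+0
  edge (10, 10)→(3, 16): d=(-7,6) right/bottom  bias=-1
    (3,5)@(7, 11): e=[21,2,11] → █
    (4,5)@(9, 11): e=[29,6,-1] → ·
    (1,6)@(3, 13): e=[3,10,21] → █
    (2,6)@(5, 13): e=[11,14,9] → █
    (3,6)@(7, 13): e=[19,18,-3] → ·
    (1,7)@(3, 15): e=[1,26,7] → █
    (2,7)@(5, 15): e=[9,30,-5] → ·
    (1,8)@(3, 17): e=[-1,42,-7] → ·
  covered (4 px):
    · · · · · · ·
    · · · · · · ·
    · · · · · · ·
    · · · · · · ·
    · · · · · · ·
    · · · █ · · ·
    · █ █ · · · ·
    · █ · · · · ·
    · · · · · · ·
T2:
  2·area = 20  (B↔C swapped to make it positive)
  edge (6, 2)→(4, 8): d=(-2,6) right/bottom  bias=-1
  edge (4, 8)→(2, 4): d=(-2,-4) top-left  bias=+0
  edge (2, 4)→(6, 2): d=(4,-2) top-left  bias=+0
    (2,1)@(5, 3): e=[4,14,2] → █
    (3,1)@(7, 3): e=[-8,22,6] → ·
    (1,2)@(3, 5): e=[12,2,6] → █
    (2,2)@(5, 5): e=[0,10,10] → ·  [on edge]
    (1,3)@(3, 7): e=[8,-2,14] → ·
    (1,5)@(3, 11): e=[0,-10,30] → ·  [on edge]
    (0,8)@(1, 17): e=[0,-30,50] → ·  [on edge]
  covered (2 px):
    · · · · · · ·
    · · █ · · · ·
    · █ · · · · ·
    · · · · · · ·
    · · · · · · ·
    · · · · · · ·
    · · · · · · ·
    · · · · · · ·
    · · · · · · ·
T3:
  2·area = 66
  edge (9, 6)→(12, 14): d=(3,8) right/bottom  bias=-1
  edge (12, 14)→(0, 4): d=(-12,-10) top-left  bias=+0
  edge (0, 4)→(9, 6): d=(9,2) right/bottom  bias=-1
    (1,2)@(3, 5): e=[45,18,3] → █
    (2,2)@(5, 5): e=[29,38,-1] → ·
    (1,3)@(3, 7): e=[51,-6,21] → ·
    (2,3)@(5, 7): e=[35,14,17] → █
    (3,3)@(7, 7): e=[19,34,13] → █
    (4,3)@(9, 7): e=[3,54,9] → █
    (5,3)@(11, 7): e=[-13,74,5] → ·
    (2,4)@(5, 9): e=[41,-10,35] → ·
    (3,4)@(7, 9): e=[25,10,31] → █
    (5,4)@(11, 9): e=[-7,50,23] → ·
    (3,5)@(7, 11): e=[31,-14,49] → ·
    (4,5)@(9, 11): e=[15,6,45] → █
  covered (8 px):
    · · · · · · ·
    · · · · · · ·
    · █ · · · · ·
    · · █ █ █ · ·
    · · · █ █ · ·
    · · · · █ · ·
    · · · · · █ ·
    · · · · · · ·
    · · · · · · ·

Final: [18,4,6]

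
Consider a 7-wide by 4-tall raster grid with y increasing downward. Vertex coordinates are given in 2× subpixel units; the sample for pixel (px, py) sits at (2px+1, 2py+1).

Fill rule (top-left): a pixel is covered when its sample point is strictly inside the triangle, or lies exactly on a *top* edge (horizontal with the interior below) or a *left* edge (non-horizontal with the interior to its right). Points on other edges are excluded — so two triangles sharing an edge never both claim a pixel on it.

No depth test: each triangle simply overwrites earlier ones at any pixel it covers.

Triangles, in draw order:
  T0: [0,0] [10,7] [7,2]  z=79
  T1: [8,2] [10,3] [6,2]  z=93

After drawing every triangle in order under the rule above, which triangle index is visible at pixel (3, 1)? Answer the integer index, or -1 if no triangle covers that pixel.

T0:
  2·area = 29  (B↔C swapped to make it positive)
  edge (0, 0)→(7, 2): d=(7,2) right/bottom  bias=-1
  edge (7, 2)→(10, 7): d=(3,5) right/bottom  bias=-1
  edge (10, 7)→(0, 0): d=(-10,-7) top-left  bias=+0
    (1,0)@(3, 1): e=[1,17,11] → #
    (2,0)@(5, 1): e=[-3,7,25] → ·
    (1,1)@(3, 3): e=[15,23,-9] → ·
    (2,1)@(5, 3): e=[11,13,5] → #
    (3,1)@(7, 3): e=[7,3,19] → #
    (4,1)@(9, 3): e=[3,-7,33] → ·
    (2,2)@(5, 5): e=[25,19,-15] → ·
    (3,2)@(7, 5): e=[21,9,-1] → ·
  covered (3 px):
    · # · · · · ·
    · · # # · · ·
    · · · · · · ·
    · · · · · · ·
T1:
  2·area = 2
  edge (8, 2)→(10, 3): d=(2,1) right/bottom  bias=-1
  edge (10, 3)→(6, 2): d=(-4,-1) top-left  bias=+0
  edge (6, 2)→(8, 2): d=(2,0) top-left  bias=+0
  covered (0 px):
    · · · · · · ·
    · · · · · · ·
    · · · · · · ·
    · · · · · · ·

Z-buffer (winner per pixel, '.' = empty):
  . 0 . . . . .
  . . 0 0 . . .
  . . . . . . .
  . . . . . . .

Answer: 0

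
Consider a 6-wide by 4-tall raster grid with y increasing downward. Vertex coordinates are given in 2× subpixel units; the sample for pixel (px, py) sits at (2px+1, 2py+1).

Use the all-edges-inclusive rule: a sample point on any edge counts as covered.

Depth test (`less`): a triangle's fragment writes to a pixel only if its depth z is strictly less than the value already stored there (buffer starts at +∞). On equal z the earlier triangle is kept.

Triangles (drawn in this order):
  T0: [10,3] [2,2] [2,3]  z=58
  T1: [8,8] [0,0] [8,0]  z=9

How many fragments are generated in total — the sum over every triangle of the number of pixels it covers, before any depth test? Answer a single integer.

T0:
  2·area = 8  (B↔C swapped to make it positive)
  edge (10, 3)→(2, 3): d=(-8,0) inclusive
  edge (2, 3)→(2, 2): d=(0,-1) inclusive
  edge (2, 2)→(10, 3): d=(8,1) inclusive
    (0,1)@(1, 3): e=[0,-1,9] → .  [on edge]
    (1,1)@(3, 3): e=[0,1,7] → X  [on edge]
    (2,1)@(5, 3): e=[0,3,5] → X  [on edge]
    (3,1)@(7, 3): e=[0,5,3] → X  [on edge]
    (4,1)@(9, 3): e=[0,7,1] → X  [on edge]
    (5,1)@(11, 3): e=[0,9,-1] → .  [on edge]
    (1,2)@(3, 5): e=[-16,1,23] → .
    (2,2)@(5, 5): e=[-16,3,21] → .
    (3,2)@(7, 5): e=[-16,5,19] → .
    (4,2)@(9, 5): e=[-16,7,17] → .
  covered (4 px):
    . . . . . .
    . X X X X .
    . . . . . .
    . . . . . .
T1:
  2·area = 64
  edge (8, 8)→(0, 0): d=(-8,-8) inclusive
  edge (0, 0)→(8, 0): d=(8,0) inclusive
  edge (8, 0)→(8, 8): d=(0,8) inclusive
    (0,0)@(1, 1): e=[0,8,56] → X  [on edge]
    (1,0)@(3, 1): e=[16,8,40] → X
    (2,0)@(5, 1): e=[32,8,24] → X
    (3,0)@(7, 1): e=[48,8,8] → X
    (4,0)@(9, 1): e=[64,8,-8] → .
    (0,1)@(1, 3): e=[-16,24,56] → .
    (1,1)@(3, 3): e=[0,24,40] → X  [on edge]
    (4,1)@(9, 3): e=[48,24,-8] → .
    (1,2)@(3, 5): e=[-16,40,40] → .
    (2,2)@(5, 5): e=[0,40,24] → X  [on edge]
    (4,2)@(9, 5): e=[32,40,-8] → .
    (2,3)@(5, 7): e=[-16,56,24] → .
    (3,3)@(7, 7): e=[0,56,8] → X  [on edge]
  covered (10 px):
    X X X X . .
    . X X X . .
    . . X X . .
    . . . X . .

Answer: 14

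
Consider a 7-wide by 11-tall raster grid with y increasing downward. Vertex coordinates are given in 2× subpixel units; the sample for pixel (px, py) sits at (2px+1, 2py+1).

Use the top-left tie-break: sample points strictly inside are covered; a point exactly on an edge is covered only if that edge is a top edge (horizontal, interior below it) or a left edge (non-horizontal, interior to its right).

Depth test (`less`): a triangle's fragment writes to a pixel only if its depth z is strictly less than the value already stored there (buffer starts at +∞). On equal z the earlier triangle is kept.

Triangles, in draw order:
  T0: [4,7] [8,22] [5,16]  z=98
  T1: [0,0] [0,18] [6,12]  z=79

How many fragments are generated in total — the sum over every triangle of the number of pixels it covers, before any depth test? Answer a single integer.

T0:
  2·area = 21
  edge (4, 7)→(8, 22): d=(4,15) right/bottom  bias=-1
  edge (8, 22)→(5, 16): d=(-3,-6) top-left  bias=+0
  edge (5, 16)→(4, 7): d=(-1,-9) top-left  bias=+0
    (2,5)@(5, 11): e=[1,15,5] → #
    (3,5)@(7, 11): e=[-29,27,23] → ·
    (2,6)@(5, 13): e=[9,9,3] → #
    (3,6)@(7, 13): e=[-21,21,21] → ·
    (2,7)@(5, 15): e=[17,3,1] → #
    (3,7)@(7, 15): e=[-13,15,19] → ·
    (2,8)@(5, 17): e=[25,-3,-1] → ·
    (3,9)@(7, 19): e=[3,3,15] → #
    (4,9)@(9, 19): e=[-27,15,33] → ·
    (3,10)@(7, 21): e=[11,-3,13] → ·
  covered (4 px):
    · · · · · · ·
    · · · · · · ·
    · · · · · · ·
    · · · · · · ·
    · · · · · · ·
    · · # · · · ·
    · · # · · · ·
    · · # · · · ·
    · · · · · · ·
    · · · # · · ·
    · · · · · · ·
T1:
  2·area = 108  (B↔C swapped to make it positive)
  edge (0, 0)→(6, 12): d=(6,12) right/bottom  bias=-1
  edge (6, 12)→(0, 18): d=(-6,6) right/bottom  bias=-1
  edge (0, 18)→(0, 0): d=(0,-18) top-left  bias=+0
    (0,1)@(1, 3): e=[6,84,18] → #
    (1,1)@(3, 3): e=[-18,72,54] → ·
    (0,2)@(1, 5): e=[18,72,18] → #
    (1,2)@(3, 5): e=[-6,60,54] → ·
    (6,2)@(13, 5): e=[-126,0,234] → ·  [on edge]
    (0,3)@(1, 7): e=[30,60,18] → #
    (1,3)@(3, 7): e=[6,48,54] → #
    (2,3)@(5, 7): e=[-18,36,90] → ·
    (5,3)@(11, 7): e=[-90,0,198] → ·  [on edge]
    (0,4)@(1, 9): e=[42,48,18] → #
    (2,4)@(5, 9): e=[-6,24,90] → ·
    (4,4)@(9, 9): e=[-54,0,162] → ·  [on edge]
    (3,5)@(7, 11): e=[-18,0,126] → ·  [on edge]
    (2,6)@(5, 13): e=[18,0,90] → ·  [on edge]
    (1,7)@(3, 15): e=[54,0,54] → ·  [on edge]
    (0,8)@(1, 17): e=[90,0,18] → ·  [on edge]
  covered (12 px):
    · · · · · · ·
    # · · · · · ·
    # · · · · · ·
    # # · · · · ·
    # # · · · · ·
    # # # · · · ·
    # # · · · · ·
    # · · · · · ·
    · · · · · · ·
    · · · · · · ·
    · · · · · · ·

Result: 16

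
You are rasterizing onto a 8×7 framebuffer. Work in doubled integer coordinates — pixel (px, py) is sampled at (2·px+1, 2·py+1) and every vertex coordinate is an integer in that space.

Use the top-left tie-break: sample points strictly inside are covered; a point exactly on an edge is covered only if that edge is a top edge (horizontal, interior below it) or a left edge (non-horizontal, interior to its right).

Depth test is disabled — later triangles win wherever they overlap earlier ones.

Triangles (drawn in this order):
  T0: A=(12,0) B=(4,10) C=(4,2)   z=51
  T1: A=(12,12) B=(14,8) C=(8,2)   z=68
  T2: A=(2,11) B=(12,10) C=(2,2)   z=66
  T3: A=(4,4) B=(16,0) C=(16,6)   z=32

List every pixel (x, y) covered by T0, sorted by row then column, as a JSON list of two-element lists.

T0:
  2·area = 64
  edge (12, 0)→(4, 10): d=(-8,10) right/bottom  bias=-1
  edge (4, 10)→(4, 2): d=(0,-8) top-left  bias=+0
  edge (4, 2)→(12, 0): d=(8,-2) top-left  bias=+0
    (4,0)@(9, 1): e=[22,40,2] → █
    (5,0)@(11, 1): e=[2,56,6] → █
    (6,0)@(13, 1): e=[-18,72,10] → ·
    (2,1)@(5, 3): e=[46,8,10] → █
    (3,1)@(7, 3): e=[26,24,14] → █
    (5,1)@(11, 3): e=[-14,56,22] → ·
    (2,2)@(5, 5): e=[30,8,26] → █
    (4,2)@(9, 5): e=[-10,40,34] → ·
    (2,3)@(5, 7): e=[14,8,42] → █
    (3,3)@(7, 7): e=[-6,24,46] → ·
    (2,4)@(5, 9): e=[-2,8,58] → ·
  covered (8 px):
    · · · · █ █ · ·
    · · █ █ █ · · ·
    · · █ █ · · · ·
    · · █ · · · · ·
    · · · · · · · ·
    · · · · · · · ·
    · · · · · · · ·
T1:
  2·area = 36  (B↔C swapped to make it positive)
  edge (12, 12)→(8, 2): d=(-4,-10) top-left  bias=+0
  edge (8, 2)→(14, 8): d=(6,6) right/bottom  bias=-1
  edge (14, 8)→(12, 12): d=(-2,4) right/bottom  bias=-1
    (3,0)@(7, 1): e=[-6,0,42] → ·  [on edge]
    (4,1)@(9, 3): e=[6,0,30] → ·  [on edge]
    (5,2)@(11, 5): e=[18,0,18] → ·  [on edge]
    (5,3)@(11, 7): e=[10,12,14] → █
    (6,3)@(13, 7): e=[30,0,6] → ·  [on edge]
    (5,4)@(11, 9): e=[2,24,10] → █
    (6,4)@(13, 9): e=[22,12,2] → █
    (7,4)@(15, 9): e=[42,0,-6] → ·  [on edge]
    (5,5)@(11, 11): e=[-6,36,6] → ·
    (6,5)@(13, 11): e=[14,24,-2] → ·
  covered (3 px):
    · · · · · · · ·
    · · · · · · · ·
    · · · · · · · ·
    · · · · · █ · ·
    · · · · · █ █ ·
    · · · · · · · ·
    · · · · · · · ·
T2:
  2·area = 90  (B↔C swapped to make it positive)
  edge (2, 11)→(2, 2): d=(0,-9) top-left  bias=+0
  edge (2, 2)→(12, 10): d=(10,8) right/bottom  bias=-1
  edge (12, 10)→(2, 11): d=(-10,1) right/bottom  bias=-1
    (1,1)@(3, 3): e=[9,2,79] → █
    (2,1)@(5, 3): e=[27,-14,77] → ·
    (1,2)@(3, 5): e=[9,22,59] → █
    (2,2)@(5, 5): e=[27,6,57] → █
    (3,2)@(7, 5): e=[45,-10,55] → ·
    (1,3)@(3, 7): e=[9,42,39] → █
    (3,3)@(7, 7): e=[45,10,35] → █
    (4,3)@(9, 7): e=[63,-6,33] → ·
    (1,4)@(3, 9): e=[9,62,19] → █
    (4,4)@(9, 9): e=[63,14,13] → █
    (5,4)@(11, 9): e=[81,-2,11] → ·
    (1,5)@(3, 11): e=[9,82,-1] → ·
  covered (10 px):
    · · · · · · · ·
    · █ · · · · · ·
    · █ █ · · · · ·
    · █ █ █ · · · ·
    · █ █ █ █ · · ·
    · · · · · · · ·
    · · · · · · · ·
T3:
  2·area = 72
  edge (4, 4)→(16, 0): d=(12,-4) top-left  bias=+0
  edge (16, 0)→(16, 6): d=(0,6) right/bottom  bias=-1
  edge (16, 6)→(4, 4): d=(-12,-2) top-left  bias=+0
    (6,0)@(13, 1): e=[0,18,54] → █  [on edge]
    (7,0)@(15, 1): e=[8,6,58] → █
    (3,1)@(7, 3): e=[0,54,18] → █  [on edge]
    (4,1)@(9, 3): e=[8,42,22] → █
    (5,1)@(11, 3): e=[16,30,26] → █
    (0,2)@(1, 5): e=[0,90,-18] → ·  [on edge]
    (3,2)@(7, 5): e=[24,54,-6] → ·
    (4,2)@(9, 5): e=[32,42,-2] → ·
    (5,2)@(11, 5): e=[40,30,2] → █
    (5,3)@(11, 7): e=[64,30,-22] → ·
    (6,3)@(13, 7): e=[72,18,-18] → ·
    (7,3)@(15, 7): e=[80,6,-14] → ·
  covered (10 px):
    · · · · · · █ █
    · · · █ █ █ █ █
    · · · · · █ █ █
    · · · · · · · ·
    · · · · · · · ·
    · · · · · · · ·
    · · · · · · · ·

Final: [[4,0],[5,0],[2,1],[3,1],[4,1],[2,2],[3,2],[2,3]]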